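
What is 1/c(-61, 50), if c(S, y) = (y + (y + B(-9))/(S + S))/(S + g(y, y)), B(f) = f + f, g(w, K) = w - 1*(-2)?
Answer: -549/3034 ≈ -0.18095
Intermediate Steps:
g(w, K) = 2 + w (g(w, K) = w + 2 = 2 + w)
B(f) = 2*f
c(S, y) = (y + (-18 + y)/(2*S))/(2 + S + y) (c(S, y) = (y + (y + 2*(-9))/(S + S))/(S + (2 + y)) = (y + (y - 18)/((2*S)))/(2 + S + y) = (y + (-18 + y)*(1/(2*S)))/(2 + S + y) = (y + (-18 + y)/(2*S))/(2 + S + y))
1/c(-61, 50) = 1/((-9 + (½)*50 - 61*50)/((-61)*(2 - 61 + 50))) = 1/(-1/61*(-9 + 25 - 3050)/(-9)) = 1/(-1/61*(-⅑)*(-3034)) = 1/(-3034/549) = -549/3034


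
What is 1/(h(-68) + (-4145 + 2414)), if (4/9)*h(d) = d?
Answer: -1/1884 ≈ -0.00053079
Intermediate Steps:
h(d) = 9*d/4
1/(h(-68) + (-4145 + 2414)) = 1/((9/4)*(-68) + (-4145 + 2414)) = 1/(-153 - 1731) = 1/(-1884) = -1/1884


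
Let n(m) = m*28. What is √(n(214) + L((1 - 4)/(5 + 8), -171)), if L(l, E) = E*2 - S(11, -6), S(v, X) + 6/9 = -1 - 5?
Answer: √50910/3 ≈ 75.211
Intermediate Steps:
S(v, X) = -20/3 (S(v, X) = -⅔ + (-1 - 5) = -⅔ - 6 = -20/3)
n(m) = 28*m
L(l, E) = 20/3 + 2*E (L(l, E) = E*2 - 1*(-20/3) = 2*E + 20/3 = 20/3 + 2*E)
√(n(214) + L((1 - 4)/(5 + 8), -171)) = √(28*214 + (20/3 + 2*(-171))) = √(5992 + (20/3 - 342)) = √(5992 - 1006/3) = √(16970/3) = √50910/3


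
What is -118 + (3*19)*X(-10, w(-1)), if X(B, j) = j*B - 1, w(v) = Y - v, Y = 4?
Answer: -3025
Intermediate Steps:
w(v) = 4 - v
X(B, j) = -1 + B*j (X(B, j) = B*j - 1 = -1 + B*j)
-118 + (3*19)*X(-10, w(-1)) = -118 + (3*19)*(-1 - 10*(4 - 1*(-1))) = -118 + 57*(-1 - 10*(4 + 1)) = -118 + 57*(-1 - 10*5) = -118 + 57*(-1 - 50) = -118 + 57*(-51) = -118 - 2907 = -3025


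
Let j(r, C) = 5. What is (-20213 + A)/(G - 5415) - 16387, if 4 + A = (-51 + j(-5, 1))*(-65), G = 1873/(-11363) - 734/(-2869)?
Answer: -2892210162881431/176528453700 ≈ -16384.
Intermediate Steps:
G = 2966805/32600447 (G = 1873*(-1/11363) - 734*(-1/2869) = -1873/11363 + 734/2869 = 2966805/32600447 ≈ 0.091005)
A = 2986 (A = -4 + (-51 + 5)*(-65) = -4 - 46*(-65) = -4 + 2990 = 2986)
(-20213 + A)/(G - 5415) - 16387 = (-20213 + 2986)/(2966805/32600447 - 5415) - 16387 = -17227/(-176528453700/32600447) - 16387 = -17227*(-32600447/176528453700) - 16387 = 561607900469/176528453700 - 16387 = -2892210162881431/176528453700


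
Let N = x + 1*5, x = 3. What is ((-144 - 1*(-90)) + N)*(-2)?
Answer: 92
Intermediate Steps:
N = 8 (N = 3 + 1*5 = 3 + 5 = 8)
((-144 - 1*(-90)) + N)*(-2) = ((-144 - 1*(-90)) + 8)*(-2) = ((-144 + 90) + 8)*(-2) = (-54 + 8)*(-2) = -46*(-2) = 92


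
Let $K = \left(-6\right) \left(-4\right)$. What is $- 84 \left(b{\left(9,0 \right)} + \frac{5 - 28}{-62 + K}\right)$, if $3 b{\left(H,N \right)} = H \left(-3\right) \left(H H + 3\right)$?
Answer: $\frac{1205610}{19} \approx 63453.0$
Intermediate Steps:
$K = 24$
$b{\left(H,N \right)} = - H \left(3 + H^{2}\right)$ ($b{\left(H,N \right)} = \frac{H \left(-3\right) \left(H H + 3\right)}{3} = \frac{- 3 H \left(H^{2} + 3\right)}{3} = \frac{- 3 H \left(3 + H^{2}\right)}{3} = \frac{\left(-3\right) H \left(3 + H^{2}\right)}{3} = - H \left(3 + H^{2}\right)$)
$- 84 \left(b{\left(9,0 \right)} + \frac{5 - 28}{-62 + K}\right) = - 84 \left(\left(-1\right) 9 \left(3 + 9^{2}\right) + \frac{5 - 28}{-62 + 24}\right) = - 84 \left(\left(-1\right) 9 \left(3 + 81\right) - \frac{23}{-38}\right) = - 84 \left(\left(-1\right) 9 \cdot 84 - - \frac{23}{38}\right) = - 84 \left(-756 + \frac{23}{38}\right) = \left(-84\right) \left(- \frac{28705}{38}\right) = \frac{1205610}{19}$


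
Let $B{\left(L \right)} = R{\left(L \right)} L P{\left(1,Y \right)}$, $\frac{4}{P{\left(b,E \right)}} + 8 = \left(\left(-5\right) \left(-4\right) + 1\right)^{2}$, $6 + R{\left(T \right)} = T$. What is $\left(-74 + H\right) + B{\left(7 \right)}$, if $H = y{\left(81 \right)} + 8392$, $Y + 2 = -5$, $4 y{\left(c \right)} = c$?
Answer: $\frac{14441961}{1732} \approx 8338.3$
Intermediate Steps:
$y{\left(c \right)} = \frac{c}{4}$
$R{\left(T \right)} = -6 + T$
$Y = -7$ ($Y = -2 - 5 = -7$)
$H = \frac{33649}{4}$ ($H = \frac{1}{4} \cdot 81 + 8392 = \frac{81}{4} + 8392 = \frac{33649}{4} \approx 8412.3$)
$P{\left(b,E \right)} = \frac{4}{433}$ ($P{\left(b,E \right)} = \frac{4}{-8 + \left(\left(-5\right) \left(-4\right) + 1\right)^{2}} = \frac{4}{-8 + \left(20 + 1\right)^{2}} = \frac{4}{-8 + 21^{2}} = \frac{4}{-8 + 441} = \frac{4}{433}$)
$B{\left(L \right)} = \frac{4 L \left(-6 + L\right)}{433}$ ($B{\left(L \right)} = \left(-6 + L\right) L \frac{4}{433} = L \left(-6 + L\right) \frac{4}{433} = \frac{4 L \left(-6 + L\right)}{433}$)
$\left(-74 + H\right) + B{\left(7 \right)} = \left(-74 + \frac{33649}{4}\right) + \frac{4}{433} \cdot 7 \left(-6 + 7\right) = \frac{33353}{4} + \frac{4}{433} \cdot 7 \cdot 1 = \frac{33353}{4} + \frac{28}{433} = \frac{14441961}{1732}$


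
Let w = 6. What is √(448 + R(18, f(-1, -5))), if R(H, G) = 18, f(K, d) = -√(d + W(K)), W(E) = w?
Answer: √466 ≈ 21.587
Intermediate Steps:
W(E) = 6
f(K, d) = -√(6 + d) (f(K, d) = -√(d + 6) = -√(6 + d))
√(448 + R(18, f(-1, -5))) = √(448 + 18) = √466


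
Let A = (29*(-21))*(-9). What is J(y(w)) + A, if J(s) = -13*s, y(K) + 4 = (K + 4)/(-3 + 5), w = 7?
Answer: 10923/2 ≈ 5461.5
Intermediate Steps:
y(K) = -2 + K/2 (y(K) = -4 + (K + 4)/(-3 + 5) = -4 + (4 + K)/2 = -4 + (4 + K)*(½) = -4 + (2 + K/2) = -2 + K/2)
A = 5481 (A = -609*(-9) = 5481)
J(y(w)) + A = -13*(-2 + (½)*7) + 5481 = -13*(-2 + 7/2) + 5481 = -13*3/2 + 5481 = -39/2 + 5481 = 10923/2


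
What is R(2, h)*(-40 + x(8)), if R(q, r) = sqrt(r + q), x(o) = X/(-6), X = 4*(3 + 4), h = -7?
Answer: -134*I*sqrt(5)/3 ≈ -99.878*I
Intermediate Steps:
X = 28 (X = 4*7 = 28)
x(o) = -14/3 (x(o) = 28/(-6) = 28*(-1/6) = -14/3)
R(q, r) = sqrt(q + r)
R(2, h)*(-40 + x(8)) = sqrt(2 - 7)*(-40 - 14/3) = sqrt(-5)*(-134/3) = (I*sqrt(5))*(-134/3) = -134*I*sqrt(5)/3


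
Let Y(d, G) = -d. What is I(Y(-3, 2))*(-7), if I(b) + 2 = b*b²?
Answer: -175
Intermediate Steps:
I(b) = -2 + b³ (I(b) = -2 + b*b² = -2 + b³)
I(Y(-3, 2))*(-7) = (-2 + (-1*(-3))³)*(-7) = (-2 + 3³)*(-7) = (-2 + 27)*(-7) = 25*(-7) = -175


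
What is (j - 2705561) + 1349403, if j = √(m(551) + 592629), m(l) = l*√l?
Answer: -1356158 + √(592629 + 551*√551) ≈ -1.3554e+6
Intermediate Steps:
m(l) = l^(3/2)
j = √(592629 + 551*√551) (j = √(551^(3/2) + 592629) = √(551*√551 + 592629) = √(592629 + 551*√551) ≈ 778.18)
(j - 2705561) + 1349403 = (√(592629 + 551*√551) - 2705561) + 1349403 = (-2705561 + √(592629 + 551*√551)) + 1349403 = -1356158 + √(592629 + 551*√551)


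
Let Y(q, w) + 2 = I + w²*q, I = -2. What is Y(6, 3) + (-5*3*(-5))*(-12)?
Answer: -850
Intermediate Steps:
Y(q, w) = -4 + q*w² (Y(q, w) = -2 + (-2 + w²*q) = -2 + (-2 + q*w²) = -4 + q*w²)
Y(6, 3) + (-5*3*(-5))*(-12) = (-4 + 6*3²) + (-5*3*(-5))*(-12) = (-4 + 6*9) - 15*(-5)*(-12) = (-4 + 54) + 75*(-12) = 50 - 900 = -850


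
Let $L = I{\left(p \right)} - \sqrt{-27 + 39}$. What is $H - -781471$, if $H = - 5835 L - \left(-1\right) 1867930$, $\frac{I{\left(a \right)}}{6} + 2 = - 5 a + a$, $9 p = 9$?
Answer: $2859461 + 11670 \sqrt{3} \approx 2.8797 \cdot 10^{6}$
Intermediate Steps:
$p = 1$ ($p = \frac{1}{9} \cdot 9 = 1$)
$I{\left(a \right)} = -12 - 24 a$ ($I{\left(a \right)} = -12 + 6 \left(- 5 a + a\right) = -12 + 6 \left(- 4 a\right) = -12 - 24 a$)
$L = -36 - 2 \sqrt{3}$ ($L = \left(-12 - 24\right) - \sqrt{-27 + 39} = \left(-12 - 24\right) - \sqrt{12} = -36 - 2 \sqrt{3} \approx -39.464$)
$H = 2077990 + 11670 \sqrt{3}$ ($H = - 5835 \left(-36 - 2 \sqrt{3}\right) - \left(-1\right) 1867930 = \left(210060 + 11670 \sqrt{3}\right) - -1867930 = \left(210060 + 11670 \sqrt{3}\right) + 1867930 = 2077990 + 11670 \sqrt{3} \approx 2.0982 \cdot 10^{6}$)
$H - -781471 = \left(2077990 + 11670 \sqrt{3}\right) - -781471 = \left(2077990 + 11670 \sqrt{3}\right) + 781471 = 2859461 + 11670 \sqrt{3}$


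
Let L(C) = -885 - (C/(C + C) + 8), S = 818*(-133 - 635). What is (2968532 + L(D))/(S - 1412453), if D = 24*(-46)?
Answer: -5935277/4081354 ≈ -1.4542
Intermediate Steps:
D = -1104
S = -628224 (S = 818*(-768) = -628224)
L(C) = -1787/2 (L(C) = -885 - (C/((2*C)) + 8) = -885 - (C*(1/(2*C)) + 8) = -885 - (½ + 8) = -885 - 1*17/2 = -885 - 17/2 = -1787/2)
(2968532 + L(D))/(S - 1412453) = (2968532 - 1787/2)/(-628224 - 1412453) = (5935277/2)/(-2040677) = (5935277/2)*(-1/2040677) = -5935277/4081354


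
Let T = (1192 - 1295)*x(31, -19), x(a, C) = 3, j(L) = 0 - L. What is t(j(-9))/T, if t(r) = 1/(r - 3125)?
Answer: 1/962844 ≈ 1.0386e-6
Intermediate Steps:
j(L) = -L
t(r) = 1/(-3125 + r)
T = -309 (T = (1192 - 1295)*3 = -103*3 = -309)
t(j(-9))/T = 1/(-3125 - 1*(-9)*(-309)) = -1/309/(-3125 + 9) = -1/309/(-3116) = -1/3116*(-1/309) = 1/962844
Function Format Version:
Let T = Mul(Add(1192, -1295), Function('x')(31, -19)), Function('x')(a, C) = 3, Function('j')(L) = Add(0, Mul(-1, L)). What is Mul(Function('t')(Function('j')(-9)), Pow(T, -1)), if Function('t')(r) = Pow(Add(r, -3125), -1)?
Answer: Rational(1, 962844) ≈ 1.0386e-6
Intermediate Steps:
Function('j')(L) = Mul(-1, L)
Function('t')(r) = Pow(Add(-3125, r), -1)
T = -309 (T = Mul(Add(1192, -1295), 3) = Mul(-103, 3) = -309)
Mul(Function('t')(Function('j')(-9)), Pow(T, -1)) = Mul(Pow(Add(-3125, Mul(-1, -9)), -1), Pow(-309, -1)) = Mul(Pow(Add(-3125, 9), -1), Rational(-1, 309)) = Mul(Pow(-3116, -1), Rational(-1, 309)) = Mul(Rational(-1, 3116), Rational(-1, 309)) = Rational(1, 962844)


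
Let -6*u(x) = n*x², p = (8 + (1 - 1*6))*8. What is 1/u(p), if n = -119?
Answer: 1/11424 ≈ 8.7535e-5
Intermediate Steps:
p = 24 (p = (8 + (1 - 6))*8 = (8 - 5)*8 = 3*8 = 24)
u(x) = 119*x²/6 (u(x) = -(-119)*x²/6 = 119*x²/6)
1/u(p) = 1/((119/6)*24²) = 1/((119/6)*576) = 1/11424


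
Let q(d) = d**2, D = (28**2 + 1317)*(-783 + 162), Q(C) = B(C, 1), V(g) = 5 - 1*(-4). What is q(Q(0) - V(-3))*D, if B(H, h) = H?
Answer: -105682401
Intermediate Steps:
V(g) = 9 (V(g) = 5 + 4 = 9)
Q(C) = C
D = -1304721 (D = (784 + 1317)*(-621) = 2101*(-621) = -1304721)
q(Q(0) - V(-3))*D = (0 - 1*9)**2*(-1304721) = (0 - 9)**2*(-1304721) = (-9)**2*(-1304721) = 81*(-1304721) = -105682401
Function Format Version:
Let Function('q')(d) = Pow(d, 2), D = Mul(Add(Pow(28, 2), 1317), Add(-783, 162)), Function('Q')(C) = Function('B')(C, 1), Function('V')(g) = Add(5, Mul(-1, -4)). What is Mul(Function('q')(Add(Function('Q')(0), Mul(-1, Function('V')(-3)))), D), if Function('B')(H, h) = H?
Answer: -105682401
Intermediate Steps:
Function('V')(g) = 9 (Function('V')(g) = Add(5, 4) = 9)
Function('Q')(C) = C
D = -1304721 (D = Mul(Add(784, 1317), -621) = Mul(2101, -621) = -1304721)
Mul(Function('q')(Add(Function('Q')(0), Mul(-1, Function('V')(-3)))), D) = Mul(Pow(Add(0, Mul(-1, 9)), 2), -1304721) = Mul(Pow(Add(0, -9), 2), -1304721) = Mul(Pow(-9, 2), -1304721) = Mul(81, -1304721) = -105682401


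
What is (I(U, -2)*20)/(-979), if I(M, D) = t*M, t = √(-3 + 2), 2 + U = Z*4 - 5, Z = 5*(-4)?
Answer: 1740*I/979 ≈ 1.7773*I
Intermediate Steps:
Z = -20
U = -87 (U = -2 + (-20*4 - 5) = -2 + (-80 - 5) = -2 - 85 = -87)
t = I (t = √(-1) = I ≈ 1.0*I)
I(M, D) = I*M
(I(U, -2)*20)/(-979) = ((I*(-87))*20)/(-979) = (-87*I*20)*(-1/979) = -1740*I*(-1/979) = 1740*I/979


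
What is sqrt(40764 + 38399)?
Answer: sqrt(79163) ≈ 281.36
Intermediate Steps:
sqrt(40764 + 38399) = sqrt(79163)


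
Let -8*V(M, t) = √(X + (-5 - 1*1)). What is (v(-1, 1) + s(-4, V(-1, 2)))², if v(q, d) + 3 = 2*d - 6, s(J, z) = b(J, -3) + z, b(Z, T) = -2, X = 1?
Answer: (72 + I*√5)²/64 ≈ 80.922 + 5.0312*I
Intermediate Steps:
V(M, t) = -I*√5/8 (V(M, t) = -√(1 + (-5 - 1*1))/8 = -√(1 + (-5 - 1))/8 = -√(1 - 6)/8 = -I*√5/8)
s(J, z) = -2 + z
v(q, d) = -9 + 2*d (v(q, d) = -3 + (2*d - 6) = -3 + (-6 + 2*d) = -9 + 2*d)
(v(-1, 1) + s(-4, V(-1, 2)))² = ((-9 + 2*1) + (-2 - I*√5/8))² = ((-9 + 2) + (-2 - I*√5/8))² = (-7 + (-2 - I*√5/8))² = (-9 - I*√5/8)²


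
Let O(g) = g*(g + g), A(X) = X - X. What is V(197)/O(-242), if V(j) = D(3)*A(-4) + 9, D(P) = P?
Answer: 9/117128 ≈ 7.6839e-5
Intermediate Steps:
A(X) = 0
O(g) = 2*g² (O(g) = g*(2*g) = 2*g²)
V(j) = 9 (V(j) = 3*0 + 9 = 0 + 9 = 9)
V(197)/O(-242) = 9/((2*(-242)²)) = 9/((2*58564)) = 9/117128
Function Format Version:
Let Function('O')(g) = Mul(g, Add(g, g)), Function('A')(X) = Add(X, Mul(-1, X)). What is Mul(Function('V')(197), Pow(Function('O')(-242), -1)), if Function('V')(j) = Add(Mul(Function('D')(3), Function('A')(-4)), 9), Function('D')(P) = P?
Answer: Rational(9, 117128) ≈ 7.6839e-5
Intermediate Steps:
Function('A')(X) = 0
Function('O')(g) = Mul(2, Pow(g, 2)) (Function('O')(g) = Mul(g, Mul(2, g)) = Mul(2, Pow(g, 2)))
Function('V')(j) = 9 (Function('V')(j) = Add(Mul(3, 0), 9) = Add(0, 9) = 9)
Mul(Function('V')(197), Pow(Function('O')(-242), -1)) = Mul(9, Pow(Mul(2, Pow(-242, 2)), -1)) = Mul(9, Pow(Mul(2, 58564), -1)) = Mul(9, Pow(117128, -1)) = Mul(9, Rational(1, 117128)) = Rational(9, 117128)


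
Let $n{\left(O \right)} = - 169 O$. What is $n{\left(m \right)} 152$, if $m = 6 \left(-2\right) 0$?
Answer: $0$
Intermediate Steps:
$m = 0$ ($m = \left(-12\right) 0 = 0$)
$n{\left(m \right)} 152 = \left(-169\right) 0 \cdot 152 = 0 \cdot 152 = 0$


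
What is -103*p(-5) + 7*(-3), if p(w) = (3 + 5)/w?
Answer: 719/5 ≈ 143.80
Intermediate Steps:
p(w) = 8/w
-103*p(-5) + 7*(-3) = -824/(-5) + 7*(-3) = -824*(-1)/5 - 21 = -103*(-8/5) - 21 = 824/5 - 21 = 719/5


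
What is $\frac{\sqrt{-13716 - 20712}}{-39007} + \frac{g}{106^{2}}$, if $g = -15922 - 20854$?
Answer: $- \frac{9194}{2809} - \frac{2 i \sqrt{8607}}{39007} \approx -3.2731 - 0.0047568 i$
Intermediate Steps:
$g = -36776$ ($g = -15922 - 20854 = -36776$)
$\frac{\sqrt{-13716 - 20712}}{-39007} + \frac{g}{106^{2}} = \frac{\sqrt{-13716 - 20712}}{-39007} - \frac{36776}{106^{2}} = \sqrt{-34428} \left(- \frac{1}{39007}\right) - \frac{36776}{11236} = 2 i \sqrt{8607} \left(- \frac{1}{39007}\right) - \frac{9194}{2809} = - \frac{2 i \sqrt{8607}}{39007} - \frac{9194}{2809} = - \frac{9194}{2809} - \frac{2 i \sqrt{8607}}{39007}$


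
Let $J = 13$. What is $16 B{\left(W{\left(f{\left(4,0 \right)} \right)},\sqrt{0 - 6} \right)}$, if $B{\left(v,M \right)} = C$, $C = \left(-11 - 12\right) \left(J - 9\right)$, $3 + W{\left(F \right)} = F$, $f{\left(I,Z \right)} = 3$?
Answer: $-1472$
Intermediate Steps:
$W{\left(F \right)} = -3 + F$
$C = -92$ ($C = \left(-11 - 12\right) \left(13 - 9\right) = \left(-23\right) 4 = -92$)
$B{\left(v,M \right)} = -92$
$16 B{\left(W{\left(f{\left(4,0 \right)} \right)},\sqrt{0 - 6} \right)} = 16 \left(-92\right) = -1472$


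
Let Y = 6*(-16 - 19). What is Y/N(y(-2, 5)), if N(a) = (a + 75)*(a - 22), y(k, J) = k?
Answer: 35/292 ≈ 0.11986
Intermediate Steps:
N(a) = (-22 + a)*(75 + a) (N(a) = (75 + a)*(-22 + a) = (-22 + a)*(75 + a))
Y = -210 (Y = 6*(-35) = -210)
Y/N(y(-2, 5)) = -210/(-1650 + (-2)² + 53*(-2)) = -210/(-1650 + 4 - 106) = -210/(-1752) = -210*(-1/1752) = 35/292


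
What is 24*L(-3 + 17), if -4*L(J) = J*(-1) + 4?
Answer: 60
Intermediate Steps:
L(J) = -1 + J/4 (L(J) = -(J*(-1) + 4)/4 = -(-J + 4)/4 = -(4 - J)/4 = -1 + J/4)
24*L(-3 + 17) = 24*(-1 + (-3 + 17)/4) = 24*(-1 + (¼)*14) = 24*(-1 + 7/2) = 24*(5/2) = 60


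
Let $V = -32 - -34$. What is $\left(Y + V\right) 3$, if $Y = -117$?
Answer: $-345$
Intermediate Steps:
$V = 2$ ($V = -32 + 34 = 2$)
$\left(Y + V\right) 3 = \left(-117 + 2\right) 3 = \left(-115\right) 3 = -345$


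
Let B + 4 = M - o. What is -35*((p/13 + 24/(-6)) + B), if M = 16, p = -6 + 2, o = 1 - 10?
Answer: -7595/13 ≈ -584.23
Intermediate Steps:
o = -9
p = -4
B = 21 (B = -4 + (16 - 1*(-9)) = -4 + (16 + 9) = -4 + 25 = 21)
-35*((p/13 + 24/(-6)) + B) = -35*((-4/13 + 24/(-6)) + 21) = -35*((-4*1/13 + 24*(-1/6)) + 21) = -35*((-4/13 - 4) + 21) = -35*(-56/13 + 21) = -35*217/13 = -7595/13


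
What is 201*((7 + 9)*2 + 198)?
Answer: 46230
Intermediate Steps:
201*((7 + 9)*2 + 198) = 201*(16*2 + 198) = 201*(32 + 198) = 201*230 = 46230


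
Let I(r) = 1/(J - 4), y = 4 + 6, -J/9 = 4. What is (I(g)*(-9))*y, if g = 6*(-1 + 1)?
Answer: 9/4 ≈ 2.2500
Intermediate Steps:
J = -36 (J = -9*4 = -36)
g = 0 (g = 6*0 = 0)
y = 10
I(r) = -1/40 (I(r) = 1/(-36 - 4) = 1/(-40) = -1/40)
(I(g)*(-9))*y = -1/40*(-9)*10 = (9/40)*10 = 9/4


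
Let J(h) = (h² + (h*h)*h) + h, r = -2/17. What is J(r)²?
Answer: 268324/24137569 ≈ 0.011116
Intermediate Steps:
r = -2/17 (r = -2*1/17 = -2/17 ≈ -0.11765)
J(h) = h + h² + h³ (J(h) = (h² + h²*h) + h = (h² + h³) + h = h + h² + h³)
J(r)² = (-2*(1 - 2/17 + (-2/17)²)/17)² = (-2*(1 - 2/17 + 4/289)/17)² = (-2/17*259/289)² = (-518/4913)² = 268324/24137569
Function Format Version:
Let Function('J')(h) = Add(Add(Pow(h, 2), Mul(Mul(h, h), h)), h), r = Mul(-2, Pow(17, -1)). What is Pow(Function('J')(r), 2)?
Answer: Rational(268324, 24137569) ≈ 0.011116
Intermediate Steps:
r = Rational(-2, 17) (r = Mul(-2, Rational(1, 17)) = Rational(-2, 17) ≈ -0.11765)
Function('J')(h) = Add(h, Pow(h, 2), Pow(h, 3)) (Function('J')(h) = Add(Add(Pow(h, 2), Mul(Pow(h, 2), h)), h) = Add(Add(Pow(h, 2), Pow(h, 3)), h) = Add(h, Pow(h, 2), Pow(h, 3)))
Pow(Function('J')(r), 2) = Pow(Mul(Rational(-2, 17), Add(1, Rational(-2, 17), Pow(Rational(-2, 17), 2))), 2) = Pow(Mul(Rational(-2, 17), Add(1, Rational(-2, 17), Rational(4, 289))), 2) = Pow(Mul(Rational(-2, 17), Rational(259, 289)), 2) = Pow(Rational(-518, 4913), 2) = Rational(268324, 24137569)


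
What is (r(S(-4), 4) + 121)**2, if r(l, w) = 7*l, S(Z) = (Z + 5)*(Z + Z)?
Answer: 4225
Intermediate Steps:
S(Z) = 2*Z*(5 + Z) (S(Z) = (5 + Z)*(2*Z) = 2*Z*(5 + Z))
(r(S(-4), 4) + 121)**2 = (7*(2*(-4)*(5 - 4)) + 121)**2 = (7*(2*(-4)*1) + 121)**2 = (7*(-8) + 121)**2 = (-56 + 121)**2 = 65**2 = 4225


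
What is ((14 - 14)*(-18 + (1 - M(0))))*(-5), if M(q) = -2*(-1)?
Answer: 0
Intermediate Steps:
M(q) = 2
((14 - 14)*(-18 + (1 - M(0))))*(-5) = ((14 - 14)*(-18 + (1 - 1*2)))*(-5) = (0*(-18 + (1 - 2)))*(-5) = (0*(-18 - 1))*(-5) = (0*(-19))*(-5) = 0*(-5) = 0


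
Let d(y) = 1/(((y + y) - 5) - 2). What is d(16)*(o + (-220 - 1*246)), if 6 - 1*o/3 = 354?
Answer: -302/5 ≈ -60.400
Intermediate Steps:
o = -1044 (o = 18 - 3*354 = 18 - 1062 = -1044)
d(y) = 1/(-7 + 2*y) (d(y) = 1/((2*y - 5) - 2) = 1/((-5 + 2*y) - 2) = 1/(-7 + 2*y))
d(16)*(o + (-220 - 1*246)) = (-1044 + (-220 - 1*246))/(-7 + 2*16) = (-1044 + (-220 - 246))/(-7 + 32) = (-1044 - 466)/25 = (1/25)*(-1510) = -302/5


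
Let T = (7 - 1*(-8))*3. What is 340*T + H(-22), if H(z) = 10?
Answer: 15310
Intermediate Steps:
T = 45 (T = (7 + 8)*3 = 15*3 = 45)
340*T + H(-22) = 340*45 + 10 = 15300 + 10 = 15310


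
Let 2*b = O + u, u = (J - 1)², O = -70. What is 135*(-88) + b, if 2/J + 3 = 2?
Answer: -23821/2 ≈ -11911.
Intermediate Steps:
J = -2 (J = 2/(-3 + 2) = 2/(-1) = 2*(-1) = -2)
u = 9 (u = (-2 - 1)² = (-3)² = 9)
b = -61/2 (b = (-70 + 9)/2 = (½)*(-61) = -61/2 ≈ -30.500)
135*(-88) + b = 135*(-88) - 61/2 = -11880 - 61/2 = -23821/2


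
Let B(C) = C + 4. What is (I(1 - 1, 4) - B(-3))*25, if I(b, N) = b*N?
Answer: -25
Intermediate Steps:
I(b, N) = N*b
B(C) = 4 + C
(I(1 - 1, 4) - B(-3))*25 = (4*(1 - 1) - (4 - 3))*25 = (4*0 - 1*1)*25 = (0 - 1)*25 = -1*25 = -25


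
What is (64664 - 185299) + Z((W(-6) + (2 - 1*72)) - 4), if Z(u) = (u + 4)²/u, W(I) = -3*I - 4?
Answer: -1810309/15 ≈ -1.2069e+5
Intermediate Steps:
W(I) = -4 - 3*I
Z(u) = (4 + u)²/u
(64664 - 185299) + Z((W(-6) + (2 - 1*72)) - 4) = (64664 - 185299) + (4 + (((-4 - 3*(-6)) + (2 - 1*72)) - 4))²/(((-4 - 3*(-6)) + (2 - 1*72)) - 4) = -120635 + (4 + (((-4 + 18) + (2 - 72)) - 4))²/(((-4 + 18) + (2 - 72)) - 4) = -120635 + (4 + ((14 - 70) - 4))²/((14 - 70) - 4) = -120635 + (4 + (-56 - 4))²/(-56 - 4) = -120635 + (4 - 60)²/(-60) = -120635 - 1/60*(-56)² = -120635 - 1/60*3136 = -120635 - 784/15 = -1810309/15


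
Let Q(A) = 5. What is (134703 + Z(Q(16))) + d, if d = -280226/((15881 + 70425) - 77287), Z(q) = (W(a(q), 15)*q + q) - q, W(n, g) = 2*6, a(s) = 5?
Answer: 1215147271/9019 ≈ 1.3473e+5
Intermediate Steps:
W(n, g) = 12
Z(q) = 12*q (Z(q) = (12*q + q) - q = 13*q - q = 12*q)
d = -280226/9019 (d = -280226/(86306 - 77287) = -280226/9019 ≈ -31.071)
(134703 + Z(Q(16))) + d = (134703 + 12*5) - 280226/9019 = (134703 + 60) - 280226/9019 = 134763 - 280226/9019 = 1215147271/9019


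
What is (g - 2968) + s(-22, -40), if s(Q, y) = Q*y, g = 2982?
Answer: 894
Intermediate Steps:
(g - 2968) + s(-22, -40) = (2982 - 2968) - 22*(-40) = 14 + 880 = 894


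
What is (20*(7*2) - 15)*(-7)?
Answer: -1855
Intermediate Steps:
(20*(7*2) - 15)*(-7) = (20*14 - 15)*(-7) = (280 - 15)*(-7) = 265*(-7) = -1855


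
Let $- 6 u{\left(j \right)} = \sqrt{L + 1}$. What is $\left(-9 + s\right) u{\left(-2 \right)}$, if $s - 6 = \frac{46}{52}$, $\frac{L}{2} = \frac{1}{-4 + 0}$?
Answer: $\frac{55 \sqrt{2}}{312} \approx 0.2493$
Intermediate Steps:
$L = - \frac{1}{2}$ ($L = \frac{2}{-4 + 0} = \frac{2}{-4} = 2 \left(- \frac{1}{4}\right) = - \frac{1}{2} \approx -0.5$)
$s = \frac{179}{26}$ ($s = 6 + \frac{46}{52} = 6 + 46 \cdot \frac{1}{52} = 6 + \frac{23}{26} = \frac{179}{26} \approx 6.8846$)
$u{\left(j \right)} = - \frac{\sqrt{2}}{12}$ ($u{\left(j \right)} = - \frac{\sqrt{- \frac{1}{2} + 1}}{6} = - \frac{1}{6 \sqrt{2}} = - \frac{\frac{1}{2} \sqrt{2}}{6} = - \frac{\sqrt{2}}{12}$)
$\left(-9 + s\right) u{\left(-2 \right)} = \left(-9 + \frac{179}{26}\right) \left(- \frac{\sqrt{2}}{12}\right) = - \frac{55 \left(- \frac{\sqrt{2}}{12}\right)}{26} = \frac{55 \sqrt{2}}{312}$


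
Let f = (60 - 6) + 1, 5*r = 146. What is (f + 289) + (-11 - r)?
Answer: 1519/5 ≈ 303.80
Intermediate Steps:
r = 146/5 (r = (⅕)*146 = 146/5 ≈ 29.200)
f = 55 (f = 54 + 1 = 55)
(f + 289) + (-11 - r) = (55 + 289) + (-11 - 1*146/5) = 344 + (-11 - 146/5) = 344 - 201/5 = 1519/5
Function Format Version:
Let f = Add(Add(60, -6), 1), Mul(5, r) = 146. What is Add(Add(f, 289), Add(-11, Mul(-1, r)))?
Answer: Rational(1519, 5) ≈ 303.80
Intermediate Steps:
r = Rational(146, 5) (r = Mul(Rational(1, 5), 146) = Rational(146, 5) ≈ 29.200)
f = 55 (f = Add(54, 1) = 55)
Add(Add(f, 289), Add(-11, Mul(-1, r))) = Add(Add(55, 289), Add(-11, Mul(-1, Rational(146, 5)))) = Add(344, Add(-11, Rational(-146, 5))) = Add(344, Rational(-201, 5)) = Rational(1519, 5)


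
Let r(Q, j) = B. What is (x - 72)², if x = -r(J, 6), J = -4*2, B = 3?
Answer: 5625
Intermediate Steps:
J = -8
r(Q, j) = 3
x = -3 (x = -1*3 = -3)
(x - 72)² = (-3 - 72)² = (-75)² = 5625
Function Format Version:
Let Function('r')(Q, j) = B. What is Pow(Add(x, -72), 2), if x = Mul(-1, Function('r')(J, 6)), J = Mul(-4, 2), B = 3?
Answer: 5625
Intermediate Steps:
J = -8
Function('r')(Q, j) = 3
x = -3 (x = Mul(-1, 3) = -3)
Pow(Add(x, -72), 2) = Pow(Add(-3, -72), 2) = Pow(-75, 2) = 5625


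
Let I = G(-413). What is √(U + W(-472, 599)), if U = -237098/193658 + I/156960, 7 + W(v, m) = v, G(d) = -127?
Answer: I*√770320147785031795630/1266523320 ≈ 21.914*I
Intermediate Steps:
W(v, m) = -7 + v
I = -127
U = -18619748323/15198279840 (U = -237098/193658 - 127/156960 = -237098*1/193658 - 127*1/156960 = -118549/96829 - 127/156960 = -18619748323/15198279840 ≈ -1.2251)
√(U + W(-472, 599)) = √(-18619748323/15198279840 + (-7 - 472)) = √(-18619748323/15198279840 - 479) = √(-7298595791683/15198279840) = I*√770320147785031795630/1266523320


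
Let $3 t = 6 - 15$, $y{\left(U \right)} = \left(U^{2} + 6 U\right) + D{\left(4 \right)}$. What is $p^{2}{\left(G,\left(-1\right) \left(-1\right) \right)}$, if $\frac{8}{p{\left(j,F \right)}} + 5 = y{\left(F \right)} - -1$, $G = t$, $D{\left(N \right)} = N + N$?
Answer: $\frac{64}{121} \approx 0.52893$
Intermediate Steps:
$D{\left(N \right)} = 2 N$
$y{\left(U \right)} = 8 + U^{2} + 6 U$ ($y{\left(U \right)} = \left(U^{2} + 6 U\right) + 2 \cdot 4 = \left(U^{2} + 6 U\right) + 8 = 8 + U^{2} + 6 U$)
$t = -3$ ($t = \frac{6 - 15}{3} = \frac{1}{3} \left(-9\right) = -3$)
$G = -3$
$p{\left(j,F \right)} = \frac{8}{4 + F^{2} + 6 F}$ ($p{\left(j,F \right)} = \frac{8}{-5 - \left(-9 - F^{2} - 6 F\right)} = \frac{8}{-5 + \left(\left(8 + F^{2} + 6 F\right) + 1\right)} = \frac{8}{-5 + \left(9 + F^{2} + 6 F\right)} = \frac{8}{4 + F^{2} + 6 F}$)
$p^{2}{\left(G,\left(-1\right) \left(-1\right) \right)} = \left(\frac{8}{4 + \left(\left(-1\right) \left(-1\right)\right)^{2} + 6 \left(\left(-1\right) \left(-1\right)\right)}\right)^{2} = \left(\frac{8}{4 + 1^{2} + 6 \cdot 1}\right)^{2} = \left(\frac{8}{4 + 1 + 6}\right)^{2} = \left(\frac{8}{11}\right)^{2} = \frac{64}{121}$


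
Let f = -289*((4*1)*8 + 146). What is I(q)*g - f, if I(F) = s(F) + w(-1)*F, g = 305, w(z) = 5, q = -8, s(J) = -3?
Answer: 38327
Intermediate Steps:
I(F) = -3 + 5*F
f = -51442 (f = -289*(4*8 + 146) = -289*(32 + 146) = -289*178 = -51442)
I(q)*g - f = (-3 + 5*(-8))*305 - 1*(-51442) = (-3 - 40)*305 + 51442 = -43*305 + 51442 = -13115 + 51442 = 38327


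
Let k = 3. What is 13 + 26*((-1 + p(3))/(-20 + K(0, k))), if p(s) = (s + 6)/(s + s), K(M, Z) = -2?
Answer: 273/22 ≈ 12.409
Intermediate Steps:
p(s) = (6 + s)/(2*s) (p(s) = (6 + s)/((2*s)) = (6 + s)*(1/(2*s)) = (6 + s)/(2*s))
13 + 26*((-1 + p(3))/(-20 + K(0, k))) = 13 + 26*((-1 + (½)*(6 + 3)/3)/(-20 - 2)) = 13 + 26*((-1 + (½)*(⅓)*9)/(-22)) = 13 + 26*((-1 + 3/2)*(-1/22)) = 13 + 26*((½)*(-1/22)) = 13 + 26*(-1/44) = 13 - 13/22 = 273/22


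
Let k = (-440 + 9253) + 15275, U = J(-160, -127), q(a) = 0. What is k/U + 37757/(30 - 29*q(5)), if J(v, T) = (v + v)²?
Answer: 48337993/38400 ≈ 1258.8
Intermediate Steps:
J(v, T) = 4*v² (J(v, T) = (2*v)² = 4*v²)
U = 102400 (U = 4*(-160)² = 4*25600 = 102400)
k = 24088 (k = 8813 + 15275 = 24088)
k/U + 37757/(30 - 29*q(5)) = 24088/102400 + 37757/(30 - 29*0) = 24088*(1/102400) + 37757/(30 + 0) = 3011/12800 + 37757/30 = 48337993/38400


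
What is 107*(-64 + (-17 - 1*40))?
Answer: -12947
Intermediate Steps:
107*(-64 + (-17 - 1*40)) = 107*(-64 + (-17 - 40)) = 107*(-64 - 57) = 107*(-121) = -12947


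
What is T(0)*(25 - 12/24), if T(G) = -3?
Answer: -147/2 ≈ -73.500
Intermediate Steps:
T(0)*(25 - 12/24) = -3*(25 - 12/24) = -3*(25 - 1*½) = -3*(25 - ½) = -3*49/2 = -147/2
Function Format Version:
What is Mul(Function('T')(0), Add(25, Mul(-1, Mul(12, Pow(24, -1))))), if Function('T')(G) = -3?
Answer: Rational(-147, 2) ≈ -73.500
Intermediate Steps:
Mul(Function('T')(0), Add(25, Mul(-1, Mul(12, Pow(24, -1))))) = Mul(-3, Add(25, Mul(-1, Mul(12, Pow(24, -1))))) = Mul(-3, Add(25, Mul(-1, Mul(12, Rational(1, 24))))) = Mul(-3, Add(25, Mul(-1, Rational(1, 2)))) = Mul(-3, Add(25, Rational(-1, 2))) = Mul(-3, Rational(49, 2)) = Rational(-147, 2)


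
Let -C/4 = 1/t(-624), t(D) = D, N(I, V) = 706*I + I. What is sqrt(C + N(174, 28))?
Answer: sqrt(748441551)/78 ≈ 350.74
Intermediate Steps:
N(I, V) = 707*I
C = 1/156 (C = -4/(-624) = -4*(-1/624) = 1/156 ≈ 0.0064103)
sqrt(C + N(174, 28)) = sqrt(1/156 + 707*174) = sqrt(1/156 + 123018) = sqrt(19190809/156) = sqrt(748441551)/78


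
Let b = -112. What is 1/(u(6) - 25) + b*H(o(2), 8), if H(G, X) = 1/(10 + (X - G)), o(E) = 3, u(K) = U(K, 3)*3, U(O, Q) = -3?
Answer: -3823/510 ≈ -7.4961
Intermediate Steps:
u(K) = -9 (u(K) = -3*3 = -9)
H(G, X) = 1/(10 + X - G)
1/(u(6) - 25) + b*H(o(2), 8) = 1/(-9 - 25) - 112/(10 + 8 - 1*3) = 1/(-34) - 112/(10 + 8 - 3) = -1/34 - 112/15 = -3823/510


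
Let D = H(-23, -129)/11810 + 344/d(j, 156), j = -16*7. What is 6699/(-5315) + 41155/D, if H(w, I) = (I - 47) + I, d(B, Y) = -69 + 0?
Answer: -35655087542013/4340957155 ≈ -8213.6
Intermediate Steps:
j = -112
d(B, Y) = -69
H(w, I) = -47 + 2*I (H(w, I) = (-47 + I) + I = -47 + 2*I)
D = -816737/162978 (D = (-47 + 2*(-129))/11810 + 344/(-69) = (-47 - 258)*(1/11810) + 344*(-1/69) = -305*1/11810 - 344/69 = -61/2362 - 344/69 = -816737/162978 ≈ -5.0113)
6699/(-5315) + 41155/D = 6699/(-5315) + 41155/(-816737/162978) = 6699*(-1/5315) + 41155*(-162978/816737) = -6699/5315 - 6707359590/816737 = -35655087542013/4340957155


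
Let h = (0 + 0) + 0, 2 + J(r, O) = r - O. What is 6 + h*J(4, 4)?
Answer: 6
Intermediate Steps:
J(r, O) = -2 + r - O (J(r, O) = -2 + (r - O) = -2 + r - O)
h = 0 (h = 0 + 0 = 0)
6 + h*J(4, 4) = 6 + 0*(-2 + 4 - 1*4) = 6 + 0*(-2 + 4 - 4) = 6 + 0*(-2) = 6 + 0 = 6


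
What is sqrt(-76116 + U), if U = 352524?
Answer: 6*sqrt(7678) ≈ 525.75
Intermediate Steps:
sqrt(-76116 + U) = sqrt(-76116 + 352524) = sqrt(276408) = 6*sqrt(7678)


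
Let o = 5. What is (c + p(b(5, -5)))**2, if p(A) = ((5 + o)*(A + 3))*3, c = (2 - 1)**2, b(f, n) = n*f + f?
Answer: 259081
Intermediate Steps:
b(f, n) = f + f*n (b(f, n) = f*n + f = f + f*n)
c = 1 (c = 1**2 = 1)
p(A) = 90 + 30*A (p(A) = ((5 + 5)*(A + 3))*3 = (10*(3 + A))*3 = (30 + 10*A)*3 = 90 + 30*A)
(c + p(b(5, -5)))**2 = (1 + (90 + 30*(5*(1 - 5))))**2 = (1 + (90 + 30*(5*(-4))))**2 = (1 + (90 + 30*(-20)))**2 = (1 + (90 - 600))**2 = (1 - 510)**2 = (-509)**2 = 259081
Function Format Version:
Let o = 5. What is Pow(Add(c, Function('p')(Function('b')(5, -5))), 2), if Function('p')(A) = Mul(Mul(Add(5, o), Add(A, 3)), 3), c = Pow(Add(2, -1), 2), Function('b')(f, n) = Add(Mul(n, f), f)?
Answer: 259081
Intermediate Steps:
Function('b')(f, n) = Add(f, Mul(f, n)) (Function('b')(f, n) = Add(Mul(f, n), f) = Add(f, Mul(f, n)))
c = 1 (c = Pow(1, 2) = 1)
Function('p')(A) = Add(90, Mul(30, A)) (Function('p')(A) = Mul(Mul(Add(5, 5), Add(A, 3)), 3) = Mul(Mul(10, Add(3, A)), 3) = Mul(Add(30, Mul(10, A)), 3) = Add(90, Mul(30, A)))
Pow(Add(c, Function('p')(Function('b')(5, -5))), 2) = Pow(Add(1, Add(90, Mul(30, Mul(5, Add(1, -5))))), 2) = Pow(Add(1, Add(90, Mul(30, Mul(5, -4)))), 2) = Pow(Add(1, Add(90, Mul(30, -20))), 2) = Pow(Add(1, Add(90, -600)), 2) = Pow(Add(1, -510), 2) = Pow(-509, 2) = 259081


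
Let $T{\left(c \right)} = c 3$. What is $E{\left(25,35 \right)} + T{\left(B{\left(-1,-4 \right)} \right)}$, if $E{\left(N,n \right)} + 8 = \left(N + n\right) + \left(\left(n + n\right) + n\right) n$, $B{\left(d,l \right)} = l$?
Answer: $3715$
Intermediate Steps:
$T{\left(c \right)} = 3 c$
$E{\left(N,n \right)} = -8 + N + n + 3 n^{2}$ ($E{\left(N,n \right)} = -8 + \left(\left(N + n\right) + \left(\left(n + n\right) + n\right) n\right) = -8 + \left(\left(N + n\right) + \left(2 n + n\right) n\right) = -8 + \left(\left(N + n\right) + 3 n n\right) = -8 + \left(\left(N + n\right) + 3 n^{2}\right) = -8 + \left(N + n + 3 n^{2}\right) = -8 + N + n + 3 n^{2}$)
$E{\left(25,35 \right)} + T{\left(B{\left(-1,-4 \right)} \right)} = \left(-8 + 25 + 35 + 3 \cdot 35^{2}\right) + 3 \left(-4\right) = \left(-8 + 25 + 35 + 3 \cdot 1225\right) - 12 = \left(-8 + 25 + 35 + 3675\right) - 12 = 3727 - 12 = 3715$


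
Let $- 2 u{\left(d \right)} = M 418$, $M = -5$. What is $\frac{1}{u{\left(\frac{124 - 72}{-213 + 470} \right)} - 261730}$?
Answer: $- \frac{1}{260685} \approx -3.836 \cdot 10^{-6}$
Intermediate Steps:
$u{\left(d \right)} = 1045$ ($u{\left(d \right)} = - \frac{\left(-5\right) 418}{2} = \left(- \frac{1}{2}\right) \left(-2090\right) = 1045$)
$\frac{1}{u{\left(\frac{124 - 72}{-213 + 470} \right)} - 261730} = \frac{1}{1045 - 261730} = \frac{1}{-260685} = - \frac{1}{260685}$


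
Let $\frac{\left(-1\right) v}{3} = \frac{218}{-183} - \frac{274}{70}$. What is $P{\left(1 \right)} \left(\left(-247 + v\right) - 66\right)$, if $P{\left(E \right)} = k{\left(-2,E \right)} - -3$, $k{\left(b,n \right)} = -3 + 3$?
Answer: $- \frac{1906662}{2135} \approx -893.05$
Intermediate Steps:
$k{\left(b,n \right)} = 0$
$v = \frac{32701}{2135}$ ($v = - 3 \left(\frac{218}{-183} - \frac{274}{70}\right) = - 3 \left(218 \left(- \frac{1}{183}\right) - \frac{137}{35}\right) = - 3 \left(- \frac{218}{183} - \frac{137}{35}\right) = \left(-3\right) \left(- \frac{32701}{6405}\right) = \frac{32701}{2135} \approx 15.317$)
$P{\left(E \right)} = 3$ ($P{\left(E \right)} = 0 - -3 = 0 + 3 = 3$)
$P{\left(1 \right)} \left(\left(-247 + v\right) - 66\right) = 3 \left(\left(-247 + \frac{32701}{2135}\right) - 66\right) = 3 \left(- \frac{494644}{2135} - 66\right) = 3 \left(- \frac{635554}{2135}\right) = - \frac{1906662}{2135}$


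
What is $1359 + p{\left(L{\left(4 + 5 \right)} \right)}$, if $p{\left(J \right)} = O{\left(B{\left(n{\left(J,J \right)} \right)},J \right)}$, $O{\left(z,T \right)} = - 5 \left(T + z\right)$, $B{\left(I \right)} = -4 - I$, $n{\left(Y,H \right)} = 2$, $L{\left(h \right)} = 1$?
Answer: $1384$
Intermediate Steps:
$O{\left(z,T \right)} = - 5 T - 5 z$
$p{\left(J \right)} = 30 - 5 J$ ($p{\left(J \right)} = - 5 J - 5 \left(-4 - 2\right) = - 5 J - -30 = - 5 J + 30 = 30 - 5 J$)
$1359 + p{\left(L{\left(4 + 5 \right)} \right)} = 1359 + \left(30 - 5\right) = 1359 + 25 = 1384$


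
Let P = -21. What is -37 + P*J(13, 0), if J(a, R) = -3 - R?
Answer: 26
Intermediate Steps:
-37 + P*J(13, 0) = -37 - 21*(-3 - 1*0) = -37 - 21*(-3 + 0) = -37 - 21*(-3) = -37 + 63 = 26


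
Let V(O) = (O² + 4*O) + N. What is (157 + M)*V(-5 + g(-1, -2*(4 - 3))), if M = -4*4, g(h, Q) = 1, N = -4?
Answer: -564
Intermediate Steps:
V(O) = -4 + O² + 4*O (V(O) = (O² + 4*O) - 4 = -4 + O² + 4*O)
M = -16
(157 + M)*V(-5 + g(-1, -2*(4 - 3))) = (157 - 16)*(-4 + (-5 + 1)² + 4*(-5 + 1)) = 141*(-4 + (-4)² + 4*(-4)) = 141*(-4 + 16 - 16) = 141*(-4) = -564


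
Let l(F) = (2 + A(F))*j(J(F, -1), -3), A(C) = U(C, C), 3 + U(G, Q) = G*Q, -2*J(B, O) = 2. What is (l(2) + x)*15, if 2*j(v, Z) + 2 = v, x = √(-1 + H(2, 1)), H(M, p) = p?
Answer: -135/2 ≈ -67.500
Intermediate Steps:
J(B, O) = -1 (J(B, O) = -½*2 = -1)
x = 0 (x = √(-1 + 1) = √0 = 0)
j(v, Z) = -1 + v/2
U(G, Q) = -3 + G*Q
A(C) = -3 + C² (A(C) = -3 + C*C = -3 + C²)
l(F) = 3/2 - 3*F²/2 (l(F) = (2 + (-3 + F²))*(-1 + (½)*(-1)) = (-1 + F²)*(-1 - ½) = (-1 + F²)*(-3/2) = 3/2 - 3*F²/2)
(l(2) + x)*15 = ((3/2 - 3/2*2²) + 0)*15 = ((3/2 - 3/2*4) + 0)*15 = ((3/2 - 6) + 0)*15 = (-9/2 + 0)*15 = -9/2*15 = -135/2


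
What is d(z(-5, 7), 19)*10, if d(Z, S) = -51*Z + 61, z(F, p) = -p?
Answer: 4180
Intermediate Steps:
d(Z, S) = 61 - 51*Z
d(z(-5, 7), 19)*10 = (61 - (-51)*7)*10 = (61 - 51*(-7))*10 = (61 + 357)*10 = 418*10 = 4180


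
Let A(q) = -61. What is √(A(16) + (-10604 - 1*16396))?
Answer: I*√27061 ≈ 164.5*I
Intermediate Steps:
√(A(16) + (-10604 - 1*16396)) = √(-61 + (-10604 - 1*16396)) = √(-61 + (-10604 - 16396)) = √(-61 - 27000) = √(-27061) = I*√27061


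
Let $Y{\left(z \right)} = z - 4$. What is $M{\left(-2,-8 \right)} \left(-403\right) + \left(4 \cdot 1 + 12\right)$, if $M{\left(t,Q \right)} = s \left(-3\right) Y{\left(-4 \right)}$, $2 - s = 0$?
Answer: $-19328$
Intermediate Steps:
$s = 2$ ($s = 2 - 0 = 2 + 0 = 2$)
$Y{\left(z \right)} = -4 + z$ ($Y{\left(z \right)} = z - 4 = -4 + z$)
$M{\left(t,Q \right)} = 48$ ($M{\left(t,Q \right)} = 2 \left(-3\right) \left(-4 - 4\right) = \left(-6\right) \left(-8\right) = 48$)
$M{\left(-2,-8 \right)} \left(-403\right) + \left(4 \cdot 1 + 12\right) = 48 \left(-403\right) + \left(4 \cdot 1 + 12\right) = -19344 + \left(4 + 12\right) = -19344 + 16 = -19328$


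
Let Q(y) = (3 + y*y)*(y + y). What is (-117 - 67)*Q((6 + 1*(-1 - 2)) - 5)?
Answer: 5152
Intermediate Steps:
Q(y) = 2*y*(3 + y**2) (Q(y) = (3 + y**2)*(2*y) = 2*y*(3 + y**2))
(-117 - 67)*Q((6 + 1*(-1 - 2)) - 5) = (-117 - 67)*(2*((6 + 1*(-1 - 2)) - 5)*(3 + ((6 + 1*(-1 - 2)) - 5)**2)) = -368*((6 + 1*(-3)) - 5)*(3 + ((6 + 1*(-3)) - 5)**2) = -368*((6 - 3) - 5)*(3 + ((6 - 3) - 5)**2) = -368*(3 - 5)*(3 + (3 - 5)**2) = -368*(-2)*(3 + (-2)**2) = -368*(-2)*(3 + 4) = -368*(-2)*7 = -184*(-28) = 5152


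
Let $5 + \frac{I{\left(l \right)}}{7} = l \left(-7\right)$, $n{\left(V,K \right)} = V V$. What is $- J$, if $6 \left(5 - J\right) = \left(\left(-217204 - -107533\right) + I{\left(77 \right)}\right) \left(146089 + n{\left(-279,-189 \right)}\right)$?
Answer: $- \frac{12705676250}{3} \approx -4.2352 \cdot 10^{9}$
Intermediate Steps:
$n{\left(V,K \right)} = V^{2}$
$I{\left(l \right)} = -35 - 49 l$ ($I{\left(l \right)} = -35 + 7 l \left(-7\right) = -35 + 7 \left(- 7 l\right) = -35 - 49 l$)
$J = \frac{12705676250}{3}$ ($J = 5 - \frac{\left(\left(-217204 - -107533\right) - 3808\right) \left(146089 + \left(-279\right)^{2}\right)}{6} = 5 - \frac{\left(\left(-217204 + 107533\right) - 3808\right) \left(146089 + 77841\right)}{6} = 5 - \frac{\left(-109671 - 3808\right) 223930}{6} = 5 - \frac{\left(-113479\right) 223930}{6} = 5 - - \frac{12705676235}{3} = 5 + \frac{12705676235}{3} = \frac{12705676250}{3} \approx 4.2352 \cdot 10^{9}$)
$- J = \left(-1\right) \frac{12705676250}{3} = - \frac{12705676250}{3}$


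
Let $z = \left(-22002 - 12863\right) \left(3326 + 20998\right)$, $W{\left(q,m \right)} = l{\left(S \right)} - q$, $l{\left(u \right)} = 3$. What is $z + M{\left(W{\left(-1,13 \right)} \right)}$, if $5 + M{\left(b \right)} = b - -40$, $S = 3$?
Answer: $-848056221$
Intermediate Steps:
$W{\left(q,m \right)} = 3 - q$
$M{\left(b \right)} = 35 + b$ ($M{\left(b \right)} = -5 + \left(b - -40\right) = -5 + \left(b + 40\right) = -5 + \left(40 + b\right) = 35 + b$)
$z = -848056260$ ($z = \left(-34865\right) 24324 = -848056260$)
$z + M{\left(W{\left(-1,13 \right)} \right)} = -848056260 + \left(35 + \left(3 - -1\right)\right) = -848056260 + \left(35 + \left(3 + 1\right)\right) = -848056260 + \left(35 + 4\right) = -848056260 + 39 = -848056221$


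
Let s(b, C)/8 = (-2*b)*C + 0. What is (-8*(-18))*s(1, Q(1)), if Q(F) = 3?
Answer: -6912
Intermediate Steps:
s(b, C) = -16*C*b (s(b, C) = 8*((-2*b)*C + 0) = 8*(-2*C*b + 0) = 8*(-2*C*b) = -16*C*b)
(-8*(-18))*s(1, Q(1)) = (-8*(-18))*(-16*3*1) = 144*(-48) = -6912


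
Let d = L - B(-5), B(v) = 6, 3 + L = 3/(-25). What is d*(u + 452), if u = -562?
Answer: 5016/5 ≈ 1003.2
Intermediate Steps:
L = -78/25 (L = -3 + 3/(-25) = -3 + 3*(-1/25) = -3 - 3/25 = -78/25 ≈ -3.1200)
d = -228/25 (d = -78/25 - 1*6 = -78/25 - 6 = -228/25 ≈ -9.1200)
d*(u + 452) = -228*(-562 + 452)/25 = -228/25*(-110) = 5016/5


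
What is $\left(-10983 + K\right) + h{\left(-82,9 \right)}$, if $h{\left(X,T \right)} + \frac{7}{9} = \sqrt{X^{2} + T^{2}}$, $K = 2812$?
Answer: $- \frac{73546}{9} + \sqrt{6805} \approx -8089.3$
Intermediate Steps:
$h{\left(X,T \right)} = - \frac{7}{9} + \sqrt{T^{2} + X^{2}}$ ($h{\left(X,T \right)} = - \frac{7}{9} + \sqrt{X^{2} + T^{2}} = - \frac{7}{9} + \sqrt{T^{2} + X^{2}}$)
$\left(-10983 + K\right) + h{\left(-82,9 \right)} = \left(-10983 + 2812\right) - \left(\frac{7}{9} - \sqrt{9^{2} + \left(-82\right)^{2}}\right) = -8171 - \left(\frac{7}{9} - \sqrt{81 + 6724}\right) = -8171 - \left(\frac{7}{9} - \sqrt{6805}\right) = - \frac{73546}{9} + \sqrt{6805}$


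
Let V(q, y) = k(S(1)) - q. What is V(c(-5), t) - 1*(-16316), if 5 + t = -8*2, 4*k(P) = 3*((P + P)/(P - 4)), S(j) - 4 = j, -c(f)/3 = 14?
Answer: 32731/2 ≈ 16366.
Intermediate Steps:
c(f) = -42 (c(f) = -3*14 = -42)
S(j) = 4 + j
k(P) = 3*P/(2*(-4 + P)) (k(P) = (3*((P + P)/(P - 4)))/4 = (3*((2*P)/(-4 + P)))/4 = (3*(2*P/(-4 + P)))/4 = (6*P/(-4 + P))/4 = 3*P/(2*(-4 + P)))
t = -21 (t = -5 - 8*2 = -5 - 16 = -21)
V(q, y) = 15/2 - q (V(q, y) = 3*(4 + 1)/(2*(-4 + (4 + 1))) - q = (3/2)*5/(-4 + 5) - q = (3/2)*5/1 - q = (3/2)*5*1 - q = 15/2 - q)
V(c(-5), t) - 1*(-16316) = (15/2 - 1*(-42)) - 1*(-16316) = (15/2 + 42) + 16316 = 99/2 + 16316 = 32731/2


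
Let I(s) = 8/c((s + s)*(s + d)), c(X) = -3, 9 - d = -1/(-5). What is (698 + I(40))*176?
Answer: 367136/3 ≈ 1.2238e+5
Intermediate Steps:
d = 44/5 (d = 9 - (-1)/(-5) = 9 - (-1)*(-1)/5 = 9 - 1*⅕ = 9 - ⅕ = 44/5 ≈ 8.8000)
I(s) = -8/3 (I(s) = 8/(-3) = 8*(-⅓) = -8/3)
(698 + I(40))*176 = (698 - 8/3)*176 = (2086/3)*176 = 367136/3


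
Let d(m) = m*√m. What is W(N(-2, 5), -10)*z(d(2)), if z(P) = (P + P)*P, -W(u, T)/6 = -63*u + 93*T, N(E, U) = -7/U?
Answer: 404064/5 ≈ 80813.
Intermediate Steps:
W(u, T) = -558*T + 378*u (W(u, T) = -6*(-63*u + 93*T) = -558*T + 378*u)
d(m) = m^(3/2)
z(P) = 2*P² (z(P) = (2*P)*P = 2*P²)
W(N(-2, 5), -10)*z(d(2)) = (-558*(-10) + 378*(-7/5))*(2*(2^(3/2))²) = (5580 + 378*(-7*⅕))*(2*(2*√2)²) = (5580 + 378*(-7/5))*(2*8) = (5580 - 2646/5)*16 = (25254/5)*16 = 404064/5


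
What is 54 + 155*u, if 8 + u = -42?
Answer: -7696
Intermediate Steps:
u = -50 (u = -8 - 42 = -50)
54 + 155*u = 54 + 155*(-50) = 54 - 7750 = -7696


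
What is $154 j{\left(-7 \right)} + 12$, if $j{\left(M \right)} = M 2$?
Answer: $-2144$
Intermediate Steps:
$j{\left(M \right)} = 2 M$
$154 j{\left(-7 \right)} + 12 = 154 \cdot 2 \left(-7\right) + 12 = 154 \left(-14\right) + 12 = -2156 + 12 = -2144$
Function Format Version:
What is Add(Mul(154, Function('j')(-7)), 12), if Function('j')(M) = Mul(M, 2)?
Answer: -2144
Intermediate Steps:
Function('j')(M) = Mul(2, M)
Add(Mul(154, Function('j')(-7)), 12) = Add(Mul(154, Mul(2, -7)), 12) = Add(Mul(154, -14), 12) = Add(-2156, 12) = -2144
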